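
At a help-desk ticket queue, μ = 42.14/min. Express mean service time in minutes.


Mean service time = 1/μ = 1/42.14 minute = 0.02373 minute
In minutes: 0.02373 × 1 = 0.02373 min

Final: 0.02373 min


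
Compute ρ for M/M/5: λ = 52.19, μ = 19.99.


ρ = λ/(cμ) = 52.19/(5·19.99) = 52.19/99.95 = 0.5222

Final: 0.5222


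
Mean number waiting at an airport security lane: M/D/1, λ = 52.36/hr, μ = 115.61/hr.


ρ = 52.36/115.61 = 0.4529
M/D/1: Lq = ρ²/(2(1−ρ)) = 0.2051/(2·0.5471) = 0.18746

Final: 0.18746


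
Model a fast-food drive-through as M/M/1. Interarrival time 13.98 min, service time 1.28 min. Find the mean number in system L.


λ = 60/13.98 = 4.2918 /hr
μ = 60/1.28 = 46.8750 /hr
ρ = λ/μ = 4.2918/46.8750 = 0.09156
L = ρ/(1−ρ) = 0.09156/0.9084 = 0.1008

Final: 0.1008


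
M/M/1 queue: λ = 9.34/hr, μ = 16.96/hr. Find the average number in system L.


ρ = λ/μ = 9.34/16.96 = 0.5507
L = ρ/(1−ρ) = 0.5507/(1 − 0.5507) = 0.5507/0.4493 = 1.2257

Final: 1.2257


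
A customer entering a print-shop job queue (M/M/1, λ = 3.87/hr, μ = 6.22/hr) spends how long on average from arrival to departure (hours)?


W = 1/(μ−λ) = 1/(6.22 − 3.87) = 1/2.35 = 0.4255 hr

Final: 0.4255 hr


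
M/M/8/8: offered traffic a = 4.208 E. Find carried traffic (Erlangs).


B(8,4.208) = 0.037326 (Erlang-B)
Carried load = a(1 − B) = 4.208·(1 − 0.037326) = 4.208·0.962674 = 4.0509 E

Final: 4.0509 Erlangs


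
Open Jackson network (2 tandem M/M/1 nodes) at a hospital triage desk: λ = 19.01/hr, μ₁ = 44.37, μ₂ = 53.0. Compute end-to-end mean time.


Each node sees arrival rate λ = 19.01/hr (tandem ⇒ throughput preserved).
W₁ = 1/(μ₁−λ) = 1/(44.37−19.01) = 0.03943 hr
W₂ = 1/(μ₂−λ) = 1/(53.0−19.01) = 0.02942 hr
W_total = W₁ + W₂ = 0.03943 + 0.02942 = 0.06885 hr

Final: 0.06885 hr


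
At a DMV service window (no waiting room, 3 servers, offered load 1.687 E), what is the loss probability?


B(c,a) = (a^c/c!) / Σ_{k=0}^{c} a^k/k!
a^3/3! = 0.800192
Σ terms (k=0..3): 1.00000 + 1.68700 + 1.42298 + 0.80019 = 4.910176
B = 0.800192/4.910176 = 0.162966

Final: 0.162966


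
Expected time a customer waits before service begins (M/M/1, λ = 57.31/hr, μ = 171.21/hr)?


ρ = 57.31/171.21 = 0.3347
Wq = ρ/(μ−λ) = 0.3347/(171.21 − 57.31) = 0.3347/113.90 = 0.002939 hr

Final: 0.002939 hr


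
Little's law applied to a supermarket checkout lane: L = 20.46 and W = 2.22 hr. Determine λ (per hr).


λ = L/W = 20.46/2.22 = 9.2162 /hr

Final: 9.2162 /hr


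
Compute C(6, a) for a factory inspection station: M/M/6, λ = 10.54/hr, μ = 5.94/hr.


a = λ/μ = 1.7744; ρ = a/6 = 0.2957
P₀ = 0.169463 (from M/M/c formula)
C(c,a) = [a^c/(c!(1−ρ))]·P₀ = [31.21224/(720·0.7043)]·0.169463
= 0.06155·0.169463 = 0.010431

Final: 0.010431


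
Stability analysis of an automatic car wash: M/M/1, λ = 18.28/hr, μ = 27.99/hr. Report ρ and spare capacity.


Total capacity cμ = 1·27.99 = 27.99/hr
ρ = λ/(cμ) = 18.28/27.99 = 0.6531
Stable ⇔ ρ < 1: YES
Spare capacity = cμ − λ = 27.99 − 18.28 = 9.71/hr

Final: ρ = 0.6531; stable; margin = 9.71/hr


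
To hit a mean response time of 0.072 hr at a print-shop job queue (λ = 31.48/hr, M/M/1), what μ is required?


W = 1/(μ−λ) ⇒ μ − λ = 1/W = 1/0.072 = 13.8889
μ = λ + 1/W = 31.48 + 13.8889 = 45.3689 per hr

Final: 45.3689 /hr


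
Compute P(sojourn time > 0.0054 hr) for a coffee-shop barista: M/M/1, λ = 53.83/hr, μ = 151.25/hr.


W ~ Exponential(μ−λ) for M/M/1.
μ − λ = 151.25 − 53.83 = 97.4200
P(W > t) = e^{−(μ−λ)t} = e^{−0.5261} = 0.590924

Final: 0.590924


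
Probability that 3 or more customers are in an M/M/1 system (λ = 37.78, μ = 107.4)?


ρ = 37.78/107.4 = 0.3518
P(N ≥ n) = ρ^n = 0.3518^3 = 0.043528

Final: 0.043528


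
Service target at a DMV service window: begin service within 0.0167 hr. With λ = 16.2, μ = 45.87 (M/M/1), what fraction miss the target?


ρ = 16.2/45.87 = 0.3532
P(Wq > t) = ρ·e^{−(μ−λ)t} = 0.3532·e^{−0.4955}
= 0.3532·0.609273 = 0.215178

Final: 0.215178


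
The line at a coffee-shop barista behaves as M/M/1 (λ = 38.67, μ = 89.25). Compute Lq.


ρ = 38.67/89.25 = 0.4333
Lq = ρ²/(1−ρ) = 0.1877/0.5667 = 0.3313

Final: 0.3313


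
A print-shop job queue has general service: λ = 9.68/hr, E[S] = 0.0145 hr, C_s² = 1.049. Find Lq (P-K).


ρ = λ·E[S] = 9.68·0.0145 = 0.1404
Lq = ρ²(1+C_s²)/(2(1−ρ)) = 0.01970·(1+1.049)/(2·0.8596)
= 0.01970·2.0490/1.7193 = 0.02348

Final: 0.02348


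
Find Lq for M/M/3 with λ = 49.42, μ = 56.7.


a = λ/μ = 0.8716; ρ = a/3 = 0.2905
P₀ = 0.415454
Lq = P₀·a^c·ρ / (c!·(1−ρ)²) = 0.415454·0.66215·0.2905/(6·0.50334)
= 0.02646

Final: 0.02646


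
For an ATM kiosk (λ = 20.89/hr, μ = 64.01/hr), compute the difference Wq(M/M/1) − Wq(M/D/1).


ρ = 20.89/64.01 = 0.3264
Wq(M/M/1) = ρ/(μ−λ) = 0.3264/43.12 = 0.007569 hr
Wq(M/D/1) = ρ/(2(μ−λ)) = 0.003784 hr
Savings = 0.007569 − 0.003784 = 0.003784 hr

Final: 0.003784 hr


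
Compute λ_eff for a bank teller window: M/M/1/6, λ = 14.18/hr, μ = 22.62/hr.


ρ = 0.6269; P_K = (1−ρ)ρ^6/(1−ρ^7) = 0.023539
λ_eff = λ(1 − P_K) = 14.18·(1 − 0.023539) = 14.18·0.976461 = 13.8462 /hr

Final: 13.8462 /hr


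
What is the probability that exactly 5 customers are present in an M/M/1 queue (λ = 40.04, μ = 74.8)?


ρ = 40.04/74.8 = 0.5353
P_n = (1−ρ)·ρ^n = (1 − 0.5353)·0.5353^5 = 0.4647·0.043950 = 0.020424

Final: 0.020424


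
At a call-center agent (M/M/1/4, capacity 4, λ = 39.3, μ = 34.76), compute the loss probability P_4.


ρ = λ/μ = 39.3/34.76 = 1.1306
P_K = (1−ρ)ρ^K/(1−ρ^(K+1)) = (-0.1306·1.633997)/(1 − 1.847413)
= -0.213416/-0.847413 = 0.251844

Final: 0.251844


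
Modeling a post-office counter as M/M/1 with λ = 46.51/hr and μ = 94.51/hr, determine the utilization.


ρ = λ/μ = 46.51/94.51 = 0.4921

Final: 0.4921


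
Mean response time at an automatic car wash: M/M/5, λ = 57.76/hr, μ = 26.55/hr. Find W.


a = 2.1755; ρ = 0.4351; P₀ = 0.112230
Lq = P₀·a^c·ρ/(c!(1−ρ)²) = 0.06214
Wq = Lq/λ = 0.06214/57.76 = 0.001076 hr
W = Wq + 1/μ = 0.001076 + 0.03766 = 0.03874 hr

Final: 0.03874 hr


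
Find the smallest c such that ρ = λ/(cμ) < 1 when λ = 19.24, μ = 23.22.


Stability requires cμ > λ ⇔ c > λ/μ.
λ/μ = 19.24/23.22 = 0.8286
Minimum integer c = ⌊0.8286⌋ + 1 = 1
Check: 1·23.22 = 23.22 > 19.24, while 0·23.22 = 0.00 ≤ 19.24

Final: 1 servers


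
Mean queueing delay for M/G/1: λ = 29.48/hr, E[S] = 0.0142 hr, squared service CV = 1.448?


ρ = λ·E[S] = 29.48·0.0142 = 0.4186
E[S²] = E[S]²(1+C_s²) = 0.0142²·(1+1.448) = 0.0004936
Wq = λ·E[S²]/(2(1−ρ)) = 29.48·0.0004936/(2·0.5814) = 0.01251 hr

Final: 0.01251 hr


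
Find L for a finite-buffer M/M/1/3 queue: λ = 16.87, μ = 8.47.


ρ = 16.87/8.47 = 1.9917
L = ρ[1 − (K+1)ρ^K + Kρ^(K+1)] / [(1−ρ)(1−ρ^(K+1))]
Numerator: 1.9917·(1 − 4·7.901236 + 3·15.737172) = 33.075902
Denominator: (-0.9917)·(-14.737172) = 14.615377
L = 33.075902/14.615377 = 2.2631

Final: 2.2631


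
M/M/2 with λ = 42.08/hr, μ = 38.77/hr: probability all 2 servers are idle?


a = λ/μ = 42.08/38.77 = 1.0854; ρ = a/c = 0.5427
Σ_{k=0}^{1} a^k/k! (terms k=0..1) = 1.00000 + 1.08538 = 2.08538
Tail: a^2/(2!(1−ρ)) = 1.17804/(2·0.4573) = 1.28800
P₀ = 1/(2.08538 + 1.28800) = 1/3.37338 = 0.296439

Final: 0.296439


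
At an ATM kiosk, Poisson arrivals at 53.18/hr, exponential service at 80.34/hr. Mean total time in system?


W = 1/(μ−λ) = 1/(80.34 − 53.18) = 1/27.16 = 0.03682 hr

Final: 0.03682 hr


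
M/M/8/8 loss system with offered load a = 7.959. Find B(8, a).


B(c,a) = (a^c/c!) / Σ_{k=0}^{c} a^k/k!
a^8/8! = 399.344322
Σ terms (k=0..8): 1.00000 + 7.95900 + 31.67284 + 84.02805 + 167.19480 + 266.14069 + 353.03562 + 401.40150 + 399.34432 = 1711.776832
B = 399.344322/1711.776832 = 0.233292

Final: 0.233292


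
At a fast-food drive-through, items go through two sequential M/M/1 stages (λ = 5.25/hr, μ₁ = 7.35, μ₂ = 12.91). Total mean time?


Each node sees arrival rate λ = 5.25/hr (tandem ⇒ throughput preserved).
W₁ = 1/(μ₁−λ) = 1/(7.35−5.25) = 0.47619 hr
W₂ = 1/(μ₂−λ) = 1/(12.91−5.25) = 0.13055 hr
W_total = W₁ + W₂ = 0.47619 + 0.13055 = 0.60674 hr

Final: 0.60674 hr


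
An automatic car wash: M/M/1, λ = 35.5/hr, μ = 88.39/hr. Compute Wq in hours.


ρ = 35.5/88.39 = 0.4016
Wq = ρ/(μ−λ) = 0.4016/(88.39 − 35.5) = 0.4016/52.89 = 0.007594 hr

Final: 0.007594 hr


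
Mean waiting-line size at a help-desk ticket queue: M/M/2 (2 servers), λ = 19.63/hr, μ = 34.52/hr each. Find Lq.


a = λ/μ = 0.5687; ρ = a/2 = 0.2843
P₀ = 0.557235
Lq = P₀·a^c·ρ / (c!·(1−ρ)²) = 0.557235·0.32337·0.2843/(2·0.51219)
= 0.05001

Final: 0.05001


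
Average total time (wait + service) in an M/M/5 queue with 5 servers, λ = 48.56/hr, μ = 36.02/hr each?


a = 1.3481; ρ = 0.2696; P₀ = 0.259491
Lq = P₀·a^c·ρ/(c!(1−ρ)²) = 0.004867
Wq = Lq/λ = 0.004867/48.56 = 0.0001002 hr
W = Wq + 1/μ = 0.0001002 + 0.02776 = 0.02786 hr

Final: 0.02786 hr


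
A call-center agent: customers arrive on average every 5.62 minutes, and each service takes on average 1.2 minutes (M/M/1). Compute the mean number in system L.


λ = 60/5.62 = 10.6762 /hr
μ = 60/1.2 = 50.0000 /hr
ρ = λ/μ = 10.6762/50.0000 = 0.2135
L = ρ/(1−ρ) = 0.2135/0.7865 = 0.2715

Final: 0.2715


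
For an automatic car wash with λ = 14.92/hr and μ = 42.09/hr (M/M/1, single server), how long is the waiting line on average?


ρ = 14.92/42.09 = 0.3545
Lq = ρ²/(1−ρ) = 0.1257/0.6455 = 0.1947

Final: 0.1947


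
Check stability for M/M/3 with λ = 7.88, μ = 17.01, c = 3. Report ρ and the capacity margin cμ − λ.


Total capacity cμ = 3·17.01 = 51.03/hr
ρ = λ/(cμ) = 7.88/51.03 = 0.1544
Stable ⇔ ρ < 1: YES
Spare capacity = cμ − λ = 51.03 − 7.88 = 43.15/hr

Final: ρ = 0.1544; stable; margin = 43.15/hr


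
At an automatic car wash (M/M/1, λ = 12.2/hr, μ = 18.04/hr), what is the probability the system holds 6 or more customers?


ρ = 12.2/18.04 = 0.6763
P(N ≥ n) = ρ^n = 0.6763^6 = 0.095662

Final: 0.095662


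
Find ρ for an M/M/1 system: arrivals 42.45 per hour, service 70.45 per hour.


ρ = λ/μ = 42.45/70.45 = 0.6026

Final: 0.6026


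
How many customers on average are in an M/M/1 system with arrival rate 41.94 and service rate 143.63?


ρ = λ/μ = 41.94/143.63 = 0.2920
L = ρ/(1−ρ) = 0.2920/(1 − 0.2920) = 0.2920/0.7080 = 0.4124

Final: 0.4124


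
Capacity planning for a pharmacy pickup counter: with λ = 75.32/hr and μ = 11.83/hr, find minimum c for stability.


Stability requires cμ > λ ⇔ c > λ/μ.
λ/μ = 75.32/11.83 = 6.3669
Minimum integer c = ⌊6.3669⌋ + 1 = 7
Check: 7·11.83 = 82.81 > 75.32, while 6·11.83 = 70.98 ≤ 75.32

Final: 7 servers


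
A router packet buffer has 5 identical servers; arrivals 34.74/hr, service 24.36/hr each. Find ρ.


ρ = λ/(cμ) = 34.74/(5·24.36) = 34.74/121.80 = 0.2852

Final: 0.2852


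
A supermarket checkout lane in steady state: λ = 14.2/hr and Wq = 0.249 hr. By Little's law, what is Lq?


Lq = λWq = 14.2·0.249 = 3.5358

Final: 3.5358


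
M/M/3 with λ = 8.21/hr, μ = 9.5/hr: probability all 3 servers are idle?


a = λ/μ = 8.21/9.5 = 0.8642; ρ = a/c = 0.2881
Σ_{k=0}^{2} a^k/k! (terms k=0..2) = 1.00000 + 0.86421 + 0.37343 = 2.23764
Tail: a^3/(3!(1−ρ)) = 0.64544/(6·0.7119) = 0.15110
P₀ = 1/(2.23764 + 0.15110) = 1/2.38874 = 0.418630

Final: 0.418630


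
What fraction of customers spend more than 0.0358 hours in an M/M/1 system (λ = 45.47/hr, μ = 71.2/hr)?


W ~ Exponential(μ−λ) for M/M/1.
μ − λ = 71.2 − 45.47 = 25.7300
P(W > t) = e^{−(μ−λ)t} = e^{−0.9211} = 0.398067

Final: 0.398067


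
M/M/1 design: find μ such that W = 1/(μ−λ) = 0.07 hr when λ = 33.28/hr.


W = 1/(μ−λ) ⇒ μ − λ = 1/W = 1/0.07 = 14.2857
μ = λ + 1/W = 33.28 + 14.2857 = 47.5657 per hr

Final: 47.5657 /hr


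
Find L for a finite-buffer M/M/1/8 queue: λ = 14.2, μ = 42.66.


ρ = 14.2/42.66 = 0.3329
L = ρ[1 − (K+1)ρ^K + Kρ^(K+1)] / [(1−ρ)(1−ρ^(K+1))]
Numerator: 0.3329·(1 − 9·0.0001507 + 8·0.00005017) = 0.332547
Denominator: (0.6671)·(0.999950) = 0.667102
L = 0.332547/0.667102 = 0.4985

Final: 0.4985


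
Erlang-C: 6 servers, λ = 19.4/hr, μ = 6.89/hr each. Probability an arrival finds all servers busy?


a = λ/μ = 2.8157; ρ = a/6 = 0.4693
P₀ = 0.059179 (from M/M/c formula)
C(c,a) = [a^c/(c!(1−ρ))]·P₀ = [498.30477/(720·0.5307)]·0.059179
= 1.30406·0.059179 = 0.077173

Final: 0.077173


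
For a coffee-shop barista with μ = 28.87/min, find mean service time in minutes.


Mean service time = 1/μ = 1/28.87 minute = 0.03464 minute
In minutes: 0.03464 × 1 = 0.03464 min

Final: 0.03464 min


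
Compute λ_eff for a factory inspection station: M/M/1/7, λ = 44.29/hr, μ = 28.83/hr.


ρ = 1.5362; P_K = (1−ρ)ρ^7/(1−ρ^8) = 0.360689
λ_eff = λ(1 − P_K) = 44.29·(1 − 0.360689) = 44.29·0.639311 = 28.3151 /hr

Final: 28.3151 /hr


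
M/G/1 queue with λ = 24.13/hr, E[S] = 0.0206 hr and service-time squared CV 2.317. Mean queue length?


ρ = λ·E[S] = 24.13·0.0206 = 0.4971
Lq = ρ²(1+C_s²)/(2(1−ρ)) = 0.2471·(1+2.317)/(2·0.5029)
= 0.2471·3.3170/1.0058 = 0.81482

Final: 0.81482


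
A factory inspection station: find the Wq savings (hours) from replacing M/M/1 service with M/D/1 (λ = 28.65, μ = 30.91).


ρ = 28.65/30.91 = 0.9269
Wq(M/M/1) = ρ/(μ−λ) = 0.9269/2.26 = 0.41013 hr
Wq(M/D/1) = ρ/(2(μ−λ)) = 0.20506 hr
Savings = 0.41013 − 0.20506 = 0.20506 hr

Final: 0.20506 hr


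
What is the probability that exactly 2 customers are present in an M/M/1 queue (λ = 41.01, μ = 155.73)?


ρ = 41.01/155.73 = 0.2633
P_n = (1−ρ)·ρ^n = (1 − 0.2633)·0.2633^2 = 0.7367·0.069348 = 0.051086

Final: 0.051086


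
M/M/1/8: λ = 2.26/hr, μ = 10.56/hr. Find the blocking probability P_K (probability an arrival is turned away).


ρ = λ/μ = 2.26/10.56 = 0.2140
P_K = (1−ρ)ρ^K/(1−ρ^(K+1)) = (0.7860·0.000004401)/(1 − 0.0000009419)
= 0.000003459/0.999999 = 0.000003459

Final: 0.000003459


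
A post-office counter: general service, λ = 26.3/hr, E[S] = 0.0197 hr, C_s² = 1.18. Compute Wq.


ρ = λ·E[S] = 26.3·0.0197 = 0.5181
E[S²] = E[S]²(1+C_s²) = 0.0197²·(1+1.18) = 0.0008460
Wq = λ·E[S²]/(2(1−ρ)) = 26.3·0.0008460/(2·0.4819) = 0.02309 hr

Final: 0.02309 hr


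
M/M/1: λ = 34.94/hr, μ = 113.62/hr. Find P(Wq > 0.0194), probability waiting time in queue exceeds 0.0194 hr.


ρ = 34.94/113.62 = 0.3075
P(Wq > t) = ρ·e^{−(μ−λ)t} = 0.3075·e^{−1.5264}
= 0.3075·0.217318 = 0.066829

Final: 0.066829


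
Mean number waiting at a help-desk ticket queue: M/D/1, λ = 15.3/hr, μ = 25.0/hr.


ρ = 15.3/25.0 = 0.6120
M/D/1: Lq = ρ²/(2(1−ρ)) = 0.3745/(2·0.3880) = 0.48266

Final: 0.48266


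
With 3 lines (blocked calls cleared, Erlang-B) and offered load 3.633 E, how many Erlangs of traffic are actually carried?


B(3,3.633) = 0.415717 (Erlang-B)
Carried load = a(1 − B) = 3.633·(1 − 0.415717) = 3.633·0.584283 = 2.1227 E

Final: 2.1227 Erlangs


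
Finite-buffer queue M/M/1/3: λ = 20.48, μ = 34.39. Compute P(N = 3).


ρ = λ/μ = 20.48/34.39 = 0.5955
P_K = (1−ρ)ρ^K/(1−ρ^(K+1)) = (0.4045·0.211200)/(1 − 0.125774)
= 0.085426/0.874226 = 0.097716

Final: 0.097716


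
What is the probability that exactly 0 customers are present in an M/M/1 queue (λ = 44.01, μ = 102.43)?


ρ = 44.01/102.43 = 0.4297
P_n = (1−ρ)·ρ^n = (1 − 0.4297)·0.4297^0 = 0.5703·1.000000 = 0.570341

Final: 0.570341


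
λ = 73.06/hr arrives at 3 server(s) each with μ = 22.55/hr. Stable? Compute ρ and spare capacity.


Total capacity cμ = 3·22.55 = 67.65/hr
ρ = λ/(cμ) = 73.06/67.65 = 1.0800
Stable ⇔ ρ < 1: NO
Spare capacity = cμ − λ = 67.65 − 73.06 = -5.41/hr

Final: ρ = 1.0800; unstable; margin = -5.41/hr


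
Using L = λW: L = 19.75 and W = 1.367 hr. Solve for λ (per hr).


λ = L/W = 19.75/1.367 = 14.4477 /hr

Final: 14.4477 /hr


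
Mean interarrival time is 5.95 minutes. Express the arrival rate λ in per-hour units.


λ = 1/(interarrival time) in consistent units.
1 hour = 60 min, so λ = 60/5.95 = 10.0840 per hour

Final: 10.0840 /hr


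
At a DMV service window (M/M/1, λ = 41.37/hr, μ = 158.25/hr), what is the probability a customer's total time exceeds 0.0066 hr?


W ~ Exponential(μ−λ) for M/M/1.
μ − λ = 158.25 − 41.37 = 116.8800
P(W > t) = e^{−(μ−λ)t} = e^{−0.7714} = 0.462362

Final: 0.462362


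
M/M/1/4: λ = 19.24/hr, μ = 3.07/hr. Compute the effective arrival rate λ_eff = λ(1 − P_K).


ρ = 6.2671; P_K = (1−ρ)ρ^4/(1−ρ^5) = 0.840524
λ_eff = λ(1 − P_K) = 19.24·(1 − 0.840524) = 19.24·0.159476 = 3.0683 /hr

Final: 3.0683 /hr


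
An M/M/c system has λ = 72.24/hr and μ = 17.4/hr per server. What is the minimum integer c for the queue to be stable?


Stability requires cμ > λ ⇔ c > λ/μ.
λ/μ = 72.24/17.4 = 4.1517
Minimum integer c = ⌊4.1517⌋ + 1 = 5
Check: 5·17.4 = 87.00 > 72.24, while 4·17.4 = 69.60 ≤ 72.24

Final: 5 servers


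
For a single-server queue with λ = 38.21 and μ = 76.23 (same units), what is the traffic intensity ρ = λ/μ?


ρ = λ/μ = 38.21/76.23 = 0.5012

Final: 0.5012


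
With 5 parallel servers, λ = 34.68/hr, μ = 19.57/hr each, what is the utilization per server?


ρ = λ/(cμ) = 34.68/(5·19.57) = 34.68/97.85 = 0.3544

Final: 0.3544


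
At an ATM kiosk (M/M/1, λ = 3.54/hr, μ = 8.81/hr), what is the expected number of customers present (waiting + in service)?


ρ = λ/μ = 3.54/8.81 = 0.4018
L = ρ/(1−ρ) = 0.4018/(1 − 0.4018) = 0.4018/0.5982 = 0.6717

Final: 0.6717


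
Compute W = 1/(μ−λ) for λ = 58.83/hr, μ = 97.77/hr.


W = 1/(μ−λ) = 1/(97.77 − 58.83) = 1/38.94 = 0.02568 hr

Final: 0.02568 hr


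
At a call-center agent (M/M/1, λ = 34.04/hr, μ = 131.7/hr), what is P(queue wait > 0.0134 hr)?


ρ = 34.04/131.7 = 0.2585
P(Wq > t) = ρ·e^{−(μ−λ)t} = 0.2585·e^{−1.3086}
= 0.2585·0.270186 = 0.069834

Final: 0.069834


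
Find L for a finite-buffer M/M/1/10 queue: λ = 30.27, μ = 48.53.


ρ = 30.27/48.53 = 0.6237
L = ρ[1 − (K+1)ρ^K + Kρ^(K+1)] / [(1−ρ)(1−ρ^(K+1))]
Numerator: 0.6237·(1 − 11·0.008913 + 10·0.005559) = 0.597261
Denominator: (0.3763)·(0.994441) = 0.374170
L = 0.597261/0.374170 = 1.5962

Final: 1.5962


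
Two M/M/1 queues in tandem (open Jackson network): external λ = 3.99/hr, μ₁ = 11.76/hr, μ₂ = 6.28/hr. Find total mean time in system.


Each node sees arrival rate λ = 3.99/hr (tandem ⇒ throughput preserved).
W₁ = 1/(μ₁−λ) = 1/(11.76−3.99) = 0.12870 hr
W₂ = 1/(μ₂−λ) = 1/(6.28−3.99) = 0.43668 hr
W_total = W₁ + W₂ = 0.12870 + 0.43668 = 0.56538 hr

Final: 0.56538 hr


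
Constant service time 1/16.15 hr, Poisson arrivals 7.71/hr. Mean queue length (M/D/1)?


ρ = 7.71/16.15 = 0.4774
M/D/1: Lq = ρ²/(2(1−ρ)) = 0.2279/(2·0.5226) = 0.21805

Final: 0.21805


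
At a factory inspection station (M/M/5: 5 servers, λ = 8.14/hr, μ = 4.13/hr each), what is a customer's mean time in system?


a = 1.9709; ρ = 0.3942; P₀ = 0.138366
Lq = P₀·a^c·ρ/(c!(1−ρ)²) = 0.03683
Wq = Lq/λ = 0.03683/8.14 = 0.004525 hr
W = Wq + 1/μ = 0.004525 + 0.24213 = 0.24666 hr

Final: 0.24666 hr


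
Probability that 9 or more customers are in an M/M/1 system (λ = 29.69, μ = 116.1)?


ρ = 29.69/116.1 = 0.2557
P(N ≥ n) = ρ^n = 0.2557^9 = 0.000004677

Final: 0.000004677


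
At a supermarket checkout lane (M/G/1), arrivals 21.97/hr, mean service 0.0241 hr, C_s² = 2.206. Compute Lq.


ρ = λ·E[S] = 21.97·0.0241 = 0.5295
Lq = ρ²(1+C_s²)/(2(1−ρ)) = 0.2803·(1+2.206)/(2·0.4705)
= 0.2803·3.2060/0.9410 = 0.95510

Final: 0.95510


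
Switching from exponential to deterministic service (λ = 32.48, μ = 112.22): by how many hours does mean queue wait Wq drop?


ρ = 32.48/112.22 = 0.2894
Wq(M/M/1) = ρ/(μ−λ) = 0.2894/79.74 = 0.003630 hr
Wq(M/D/1) = ρ/(2(μ−λ)) = 0.001815 hr
Savings = 0.003630 − 0.001815 = 0.001815 hr

Final: 0.001815 hr


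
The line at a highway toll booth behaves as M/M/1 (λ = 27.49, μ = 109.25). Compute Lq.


ρ = 27.49/109.25 = 0.2516
Lq = ρ²/(1−ρ) = 0.06331/0.7484 = 0.08460

Final: 0.08460


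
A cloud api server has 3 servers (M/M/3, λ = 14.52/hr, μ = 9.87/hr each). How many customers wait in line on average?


a = λ/μ = 1.4711; ρ = a/3 = 0.4904
P₀ = 0.217654
Lq = P₀·a^c·ρ / (c!·(1−ρ)²) = 0.217654·3.18382·0.4904/(6·0.25972)
= 0.21807

Final: 0.21807


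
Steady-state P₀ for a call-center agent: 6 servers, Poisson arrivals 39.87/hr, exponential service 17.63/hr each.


a = λ/μ = 39.87/17.63 = 2.2615; ρ = a/c = 0.3769
Σ_{k=0}^{5} a^k/k! (terms k=0..5) = 1.00000 + 2.26149 + 2.55716 + 1.92766 + 1.08984 + 0.49293 = 9.32908
Tail: a^6/(6!(1−ρ)) = 133.77148/(720·0.6231) = 0.29818
P₀ = 1/(9.32908 + 0.29818) = 1/9.62727 = 0.103872

Final: 0.103872


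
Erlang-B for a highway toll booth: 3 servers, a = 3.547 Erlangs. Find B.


B(c,a) = (a^c/c!) / Σ_{k=0}^{c} a^k/k!
a^3/3! = 7.437591
Σ terms (k=0..3): 1.00000 + 3.54700 + 6.29060 + 7.43759 = 18.275196
B = 7.437591/18.275196 = 0.406977

Final: 0.406977


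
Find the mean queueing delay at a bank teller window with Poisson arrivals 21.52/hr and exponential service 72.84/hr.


ρ = 21.52/72.84 = 0.2954
Wq = ρ/(μ−λ) = 0.2954/(72.84 − 21.52) = 0.2954/51.32 = 0.005757 hr

Final: 0.005757 hr


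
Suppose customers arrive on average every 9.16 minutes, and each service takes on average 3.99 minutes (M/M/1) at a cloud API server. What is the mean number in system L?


λ = 60/9.16 = 6.5502 /hr
μ = 60/3.99 = 15.0376 /hr
ρ = λ/μ = 6.5502/15.0376 = 0.4356
L = ρ/(1−ρ) = 0.4356/0.5644 = 0.7718

Final: 0.7718


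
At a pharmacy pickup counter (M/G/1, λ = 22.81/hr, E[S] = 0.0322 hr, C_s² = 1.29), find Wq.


ρ = λ·E[S] = 22.81·0.0322 = 0.7345
E[S²] = E[S]²(1+C_s²) = 0.0322²·(1+1.29) = 0.002374
Wq = λ·E[S²]/(2(1−ρ)) = 22.81·0.002374/(2·0.2655) = 0.10199 hr

Final: 0.10199 hr


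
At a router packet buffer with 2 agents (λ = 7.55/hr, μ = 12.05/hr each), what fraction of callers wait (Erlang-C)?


a = λ/μ = 0.6266; ρ = a/2 = 0.3133
P₀ = 0.522907 (from M/M/c formula)
C(c,a) = [a^c/(c!(1−ρ))]·P₀ = [0.39257/(2·0.6867)]·0.522907
= 0.28583·0.522907 = 0.149463

Final: 0.149463


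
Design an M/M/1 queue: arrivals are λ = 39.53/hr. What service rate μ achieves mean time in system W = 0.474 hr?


W = 1/(μ−λ) ⇒ μ − λ = 1/W = 1/0.474 = 2.1097
μ = λ + 1/W = 39.53 + 2.1097 = 41.6397 per hr

Final: 41.6397 /hr


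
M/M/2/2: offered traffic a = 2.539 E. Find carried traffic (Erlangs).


B(2,2.539) = 0.476654 (Erlang-B)
Carried load = a(1 − B) = 2.539·(1 − 0.476654) = 2.539·0.523346 = 1.3288 E

Final: 1.3288 Erlangs


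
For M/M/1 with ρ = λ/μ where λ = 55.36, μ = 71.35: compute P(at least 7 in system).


ρ = 55.36/71.35 = 0.7759
P(N ≥ n) = ρ^n = 0.7759^7 = 0.169284

Final: 0.169284


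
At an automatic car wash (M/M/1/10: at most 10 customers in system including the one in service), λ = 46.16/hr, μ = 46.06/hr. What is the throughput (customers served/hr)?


ρ = 1.0022; P_K = (1−ρ)ρ^10/(1−ρ^11) = 0.091898
λ_eff = λ(1 − P_K) = 46.16·(1 − 0.091898) = 46.16·0.908102 = 41.9180 /hr

Final: 41.9180 /hr


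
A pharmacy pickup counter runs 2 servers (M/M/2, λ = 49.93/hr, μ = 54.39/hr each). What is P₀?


a = λ/μ = 49.93/54.39 = 0.9180; ρ = a/c = 0.4590
Σ_{k=0}^{1} a^k/k! (terms k=0..1) = 1.00000 + 0.91800 = 1.91800
Tail: a^2/(2!(1−ρ)) = 0.84272/(2·0.5410) = 0.77886
P₀ = 1/(1.91800 + 0.77886) = 1/2.69686 = 0.370802

Final: 0.370802


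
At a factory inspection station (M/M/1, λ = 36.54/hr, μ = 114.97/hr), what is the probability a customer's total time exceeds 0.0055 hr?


W ~ Exponential(μ−λ) for M/M/1.
μ − λ = 114.97 − 36.54 = 78.4300
P(W > t) = e^{−(μ−λ)t} = e^{−0.4314} = 0.649622

Final: 0.649622


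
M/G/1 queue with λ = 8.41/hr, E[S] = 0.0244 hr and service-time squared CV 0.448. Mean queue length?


ρ = λ·E[S] = 8.41·0.0244 = 0.2052
Lq = ρ²(1+C_s²)/(2(1−ρ)) = 0.04211·(1+0.448)/(2·0.7948)
= 0.04211·1.4480/1.5896 = 0.03836

Final: 0.03836


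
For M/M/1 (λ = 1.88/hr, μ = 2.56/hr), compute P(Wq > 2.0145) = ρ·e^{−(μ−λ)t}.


ρ = 1.88/2.56 = 0.7344
P(Wq > t) = ρ·e^{−(μ−λ)t} = 0.7344·e^{−1.3699}
= 0.7344·0.254143 = 0.186636

Final: 0.186636


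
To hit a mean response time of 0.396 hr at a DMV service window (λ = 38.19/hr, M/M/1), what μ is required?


W = 1/(μ−λ) ⇒ μ − λ = 1/W = 1/0.396 = 2.5253
μ = λ + 1/W = 38.19 + 2.5253 = 40.7153 per hr

Final: 40.7153 /hr


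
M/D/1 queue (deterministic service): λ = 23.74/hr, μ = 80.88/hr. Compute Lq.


ρ = 23.74/80.88 = 0.2935
M/D/1: Lq = ρ²/(2(1−ρ)) = 0.08615/(2·0.7065) = 0.06097

Final: 0.06097


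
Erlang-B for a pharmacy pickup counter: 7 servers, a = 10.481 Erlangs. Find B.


B(c,a) = (a^c/c!) / Σ_{k=0}^{c} a^k/k!
a^7/7! = 2756.693679
Σ terms (k=0..7): 1.00000 + 10.48100 + 54.92568 + 191.89202 + 502.80506 + 1053.97997 + 1841.12735 + 2756.69368 = 6412.904765
B = 2756.693679/6412.904765 = 0.429867

Final: 0.429867


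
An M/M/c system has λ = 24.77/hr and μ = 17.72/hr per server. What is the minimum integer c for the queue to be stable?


Stability requires cμ > λ ⇔ c > λ/μ.
λ/μ = 24.77/17.72 = 1.3979
Minimum integer c = ⌊1.3979⌋ + 1 = 2
Check: 2·17.72 = 35.44 > 24.77, while 1·17.72 = 17.72 ≤ 24.77

Final: 2 servers


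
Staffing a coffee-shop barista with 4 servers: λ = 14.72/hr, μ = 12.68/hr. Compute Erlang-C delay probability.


a = λ/μ = 1.1609; ρ = a/4 = 0.2902
P₀ = 0.312298 (from M/M/c formula)
C(c,a) = [a^c/(c!(1−ρ))]·P₀ = [1.81616/(24·0.7098)]·0.312298
= 0.10662·0.312298 = 0.033296

Final: 0.033296


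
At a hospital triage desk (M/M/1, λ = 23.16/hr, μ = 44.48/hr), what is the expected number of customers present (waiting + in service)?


ρ = λ/μ = 23.16/44.48 = 0.5207
L = ρ/(1−ρ) = 0.5207/(1 − 0.5207) = 0.5207/0.4793 = 1.0863

Final: 1.0863


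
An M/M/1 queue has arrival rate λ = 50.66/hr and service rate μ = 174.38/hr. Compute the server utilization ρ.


ρ = λ/μ = 50.66/174.38 = 0.2905

Final: 0.2905


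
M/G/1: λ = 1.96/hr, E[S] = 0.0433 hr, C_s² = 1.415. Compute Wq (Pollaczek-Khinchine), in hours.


ρ = λ·E[S] = 1.96·0.0433 = 0.08487
E[S²] = E[S]²(1+C_s²) = 0.0433²·(1+1.415) = 0.004528
Wq = λ·E[S²]/(2(1−ρ)) = 1.96·0.004528/(2·0.9151) = 0.004849 hr

Final: 0.004849 hr


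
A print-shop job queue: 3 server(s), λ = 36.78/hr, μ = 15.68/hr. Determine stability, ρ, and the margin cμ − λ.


Total capacity cμ = 3·15.68 = 47.04/hr
ρ = λ/(cμ) = 36.78/47.04 = 0.7819
Stable ⇔ ρ < 1: YES
Spare capacity = cμ − λ = 47.04 − 36.78 = 10.26/hr

Final: ρ = 0.7819; stable; margin = 10.26/hr


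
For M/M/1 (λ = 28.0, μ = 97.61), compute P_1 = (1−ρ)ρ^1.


ρ = 28.0/97.61 = 0.2869
P_n = (1−ρ)·ρ^n = (1 − 0.2869)·0.2869^1 = 0.7131·0.286856 = 0.204570

Final: 0.204570


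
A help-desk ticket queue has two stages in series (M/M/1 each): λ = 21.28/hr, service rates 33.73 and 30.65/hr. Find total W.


Each node sees arrival rate λ = 21.28/hr (tandem ⇒ throughput preserved).
W₁ = 1/(μ₁−λ) = 1/(33.73−21.28) = 0.08032 hr
W₂ = 1/(μ₂−λ) = 1/(30.65−21.28) = 0.10672 hr
W_total = W₁ + W₂ = 0.08032 + 0.10672 = 0.18704 hr

Final: 0.18704 hr


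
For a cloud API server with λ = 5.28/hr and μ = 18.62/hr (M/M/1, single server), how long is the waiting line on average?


ρ = 5.28/18.62 = 0.2836
Lq = ρ²/(1−ρ) = 0.08041/0.7164 = 0.1122

Final: 0.1122


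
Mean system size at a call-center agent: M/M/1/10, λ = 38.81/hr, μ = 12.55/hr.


ρ = 38.81/12.55 = 3.0924
L = ρ[1 − (K+1)ρ^K + Kρ^(K+1)] / [(1−ρ)(1−ρ^(K+1))]
Numerator: 3.0924·(1 − 11·79983.272499 + 10·247342.693680) = 4928133.813922
Denominator: (-2.0924)·(-247341.693680) = 517545.249087
L = 4928133.813922/517545.249087 = 9.5221

Final: 9.5221


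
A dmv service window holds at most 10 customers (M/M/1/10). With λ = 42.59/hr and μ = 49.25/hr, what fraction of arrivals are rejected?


ρ = λ/μ = 42.59/49.25 = 0.8648
P_K = (1−ρ)ρ^K/(1−ρ^(K+1)) = (0.1352·0.233891)/(1 − 0.202263)
= 0.031629/0.797737 = 0.039648

Final: 0.039648


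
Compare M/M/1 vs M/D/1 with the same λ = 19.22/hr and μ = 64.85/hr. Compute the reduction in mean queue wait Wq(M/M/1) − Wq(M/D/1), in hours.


ρ = 19.22/64.85 = 0.2964
Wq(M/M/1) = ρ/(μ−λ) = 0.2964/45.63 = 0.006495 hr
Wq(M/D/1) = ρ/(2(μ−λ)) = 0.003248 hr
Savings = 0.006495 − 0.003248 = 0.003248 hr

Final: 0.003248 hr


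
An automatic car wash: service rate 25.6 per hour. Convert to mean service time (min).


Mean service time = 1/μ = 1/25.6 hour = 0.03906 hour
In minutes: 0.03906 × 60 = 2.3438 min

Final: 2.3438 min


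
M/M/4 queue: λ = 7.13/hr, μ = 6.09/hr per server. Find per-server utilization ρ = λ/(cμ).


ρ = λ/(cμ) = 7.13/(4·6.09) = 7.13/24.36 = 0.2927

Final: 0.2927


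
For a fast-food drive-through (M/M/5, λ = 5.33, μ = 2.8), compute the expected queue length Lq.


a = λ/μ = 1.9036; ρ = a/5 = 0.3807
P₀ = 0.148183
Lq = P₀·a^c·ρ / (c!·(1−ρ)²) = 0.148183·24.99458·0.3807/(120·0.38351)
= 0.03064

Final: 0.03064


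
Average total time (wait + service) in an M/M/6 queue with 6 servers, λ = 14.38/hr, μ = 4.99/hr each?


a = 2.8818; ρ = 0.4803; P₀ = 0.055300
Lq = P₀·a^c·ρ/(c!(1−ρ)²) = 0.07822
Wq = Lq/λ = 0.07822/14.38 = 0.005440 hr
W = Wq + 1/μ = 0.005440 + 0.20040 = 0.20584 hr

Final: 0.20584 hr


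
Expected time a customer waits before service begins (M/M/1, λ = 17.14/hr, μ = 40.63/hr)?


ρ = 17.14/40.63 = 0.4219
Wq = ρ/(μ−λ) = 0.4219/(40.63 − 17.14) = 0.4219/23.49 = 0.01796 hr

Final: 0.01796 hr


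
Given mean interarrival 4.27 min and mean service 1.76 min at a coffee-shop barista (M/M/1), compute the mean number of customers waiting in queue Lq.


λ = 60/4.27 = 14.0515 /hr
μ = 60/1.76 = 34.0909 /hr
ρ = λ/μ = 14.0515/34.0909 = 0.4122
Lq = ρ²/(1−ρ) = 0.1699/0.5878 = 0.2890

Final: 0.2890


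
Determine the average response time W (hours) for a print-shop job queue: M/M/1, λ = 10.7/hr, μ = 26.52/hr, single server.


W = 1/(μ−λ) = 1/(26.52 − 10.7) = 1/15.82 = 0.06321 hr

Final: 0.06321 hr


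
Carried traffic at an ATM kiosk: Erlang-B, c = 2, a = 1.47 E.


B(2,1.47) = 0.304314 (Erlang-B)
Carried load = a(1 − B) = 1.47·(1 − 0.304314) = 1.47·0.695686 = 1.0227 E

Final: 1.0227 Erlangs


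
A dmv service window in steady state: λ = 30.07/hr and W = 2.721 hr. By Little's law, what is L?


L = λW = 30.07·2.721 = 81.8205

Final: 81.8205


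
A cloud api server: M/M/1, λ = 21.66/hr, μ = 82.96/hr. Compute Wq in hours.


ρ = 21.66/82.96 = 0.2611
Wq = ρ/(μ−λ) = 0.2611/(82.96 − 21.66) = 0.2611/61.30 = 0.004259 hr

Final: 0.004259 hr


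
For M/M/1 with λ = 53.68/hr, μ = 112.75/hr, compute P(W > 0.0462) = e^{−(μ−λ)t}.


W ~ Exponential(μ−λ) for M/M/1.
μ − λ = 112.75 − 53.68 = 59.0700
P(W > t) = e^{−(μ−λ)t} = e^{−2.7290} = 0.065282

Final: 0.065282


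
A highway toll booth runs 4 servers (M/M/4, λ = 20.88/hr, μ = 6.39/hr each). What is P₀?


a = λ/μ = 20.88/6.39 = 3.2676; ρ = a/c = 0.8169
Σ_{k=0}^{3} a^k/k! (terms k=0..3) = 1.00000 + 3.26761 + 5.33862 + 5.81484 = 15.42107
Tail: a^4/(4!(1−ρ)) = 114.00359/(24·0.1831) = 25.94313
P₀ = 1/(15.42107 + 25.94313) = 1/41.36419 = 0.024175

Final: 0.024175


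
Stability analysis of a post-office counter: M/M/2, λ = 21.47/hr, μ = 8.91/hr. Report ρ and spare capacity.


Total capacity cμ = 2·8.91 = 17.82/hr
ρ = λ/(cμ) = 21.47/17.82 = 1.2048
Stable ⇔ ρ < 1: NO
Spare capacity = cμ − λ = 17.82 − 21.47 = -3.65/hr

Final: ρ = 1.2048; unstable; margin = -3.65/hr


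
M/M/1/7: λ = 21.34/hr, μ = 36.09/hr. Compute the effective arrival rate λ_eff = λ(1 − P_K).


ρ = 0.5913; P_K = (1−ρ)ρ^7/(1−ρ^8) = 0.010486
λ_eff = λ(1 − P_K) = 21.34·(1 − 0.010486) = 21.34·0.989514 = 21.1162 /hr

Final: 21.1162 /hr


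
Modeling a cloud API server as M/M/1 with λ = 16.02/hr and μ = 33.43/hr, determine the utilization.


ρ = λ/μ = 16.02/33.43 = 0.4792

Final: 0.4792


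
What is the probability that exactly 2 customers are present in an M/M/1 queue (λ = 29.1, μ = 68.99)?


ρ = 29.1/68.99 = 0.4218
P_n = (1−ρ)·ρ^n = (1 − 0.4218)·0.4218^2 = 0.5782·0.177915 = 0.102871

Final: 0.102871


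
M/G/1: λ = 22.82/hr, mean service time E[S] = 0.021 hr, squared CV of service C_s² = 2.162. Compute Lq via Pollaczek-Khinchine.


ρ = λ·E[S] = 22.82·0.021 = 0.4792
Lq = ρ²(1+C_s²)/(2(1−ρ)) = 0.2297·(1+2.162)/(2·0.5208)
= 0.2297·3.1620/1.0416 = 0.69718

Final: 0.69718


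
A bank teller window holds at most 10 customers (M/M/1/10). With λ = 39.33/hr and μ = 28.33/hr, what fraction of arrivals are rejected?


ρ = λ/μ = 39.33/28.33 = 1.3883
P_K = (1−ρ)ρ^K/(1−ρ^(K+1)) = (-0.3883·26.593391)/(1 − 36.919099)
= -10.325708/-35.919099 = 0.287471

Final: 0.287471


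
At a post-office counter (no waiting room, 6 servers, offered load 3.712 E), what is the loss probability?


B(c,a) = (a^c/c!) / Σ_{k=0}^{c} a^k/k!
a^6/6! = 3.633418
Σ terms (k=0..6): 1.00000 + 3.71200 + 6.88947 + 8.52457 + 7.91080 + 5.87298 + 3.63342 = 37.543248
B = 3.633418/37.543248 = 0.096780

Final: 0.096780


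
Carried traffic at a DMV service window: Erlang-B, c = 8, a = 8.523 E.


B(8,8.523) = 0.264101 (Erlang-B)
Carried load = a(1 − B) = 8.523·(1 − 0.264101) = 8.523·0.735899 = 6.2721 E

Final: 6.2721 Erlangs


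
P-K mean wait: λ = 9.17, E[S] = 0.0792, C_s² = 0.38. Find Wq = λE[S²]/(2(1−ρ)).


ρ = λ·E[S] = 9.17·0.0792 = 0.7263
E[S²] = E[S]²(1+C_s²) = 0.0792²·(1+0.38) = 0.008656
Wq = λ·E[S²]/(2(1−ρ)) = 9.17·0.008656/(2·0.2737) = 0.14499 hr

Final: 0.14499 hr


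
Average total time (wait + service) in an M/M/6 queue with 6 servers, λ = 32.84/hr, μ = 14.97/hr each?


a = 2.1937; ρ = 0.3656; P₀ = 0.111212
Lq = P₀·a^c·ρ/(c!(1−ρ)²) = 0.01564
Wq = Lq/λ = 0.01564/32.84 = 0.0004763 hr
W = Wq + 1/μ = 0.0004763 + 0.06680 = 0.06728 hr

Final: 0.06728 hr


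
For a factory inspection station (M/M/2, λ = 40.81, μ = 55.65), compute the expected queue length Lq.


a = λ/μ = 0.7333; ρ = a/2 = 0.3667
P₀ = 0.463415
Lq = P₀·a^c·ρ / (c!·(1−ρ)²) = 0.463415·0.53778·0.3667/(2·0.40111)
= 0.11391

Final: 0.11391


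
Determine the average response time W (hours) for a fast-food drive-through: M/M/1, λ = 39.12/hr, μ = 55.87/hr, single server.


W = 1/(μ−λ) = 1/(55.87 − 39.12) = 1/16.75 = 0.05970 hr

Final: 0.05970 hr


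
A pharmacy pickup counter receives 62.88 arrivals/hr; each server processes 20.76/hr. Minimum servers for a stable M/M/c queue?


Stability requires cμ > λ ⇔ c > λ/μ.
λ/μ = 62.88/20.76 = 3.0289
Minimum integer c = ⌊3.0289⌋ + 1 = 4
Check: 4·20.76 = 83.04 > 62.88, while 3·20.76 = 62.28 ≤ 62.88

Final: 4 servers


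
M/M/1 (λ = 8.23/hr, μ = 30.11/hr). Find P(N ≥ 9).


ρ = 8.23/30.11 = 0.2733
P(N ≥ n) = ρ^n = 0.2733^9 = 0.000008515

Final: 0.000008515


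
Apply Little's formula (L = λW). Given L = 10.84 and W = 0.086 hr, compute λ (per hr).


λ = L/W = 10.84/0.086 = 126.0465 /hr

Final: 126.0465 /hr


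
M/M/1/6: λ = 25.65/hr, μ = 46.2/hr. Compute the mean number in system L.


ρ = 25.65/46.2 = 0.5552
L = ρ[1 − (K+1)ρ^K + Kρ^(K+1)] / [(1−ρ)(1−ρ^(K+1))]
Numerator: 0.5552·(1 − 7·0.029287 + 6·0.016260) = 0.495540
Denominator: (0.4448)·(0.983740) = 0.437573
L = 0.495540/0.437573 = 1.1325

Final: 1.1325


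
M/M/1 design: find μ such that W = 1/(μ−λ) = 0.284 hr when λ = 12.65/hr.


W = 1/(μ−λ) ⇒ μ − λ = 1/W = 1/0.284 = 3.5211
μ = λ + 1/W = 12.65 + 3.5211 = 16.1711 per hr

Final: 16.1711 /hr


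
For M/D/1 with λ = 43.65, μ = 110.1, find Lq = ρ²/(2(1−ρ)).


ρ = 43.65/110.1 = 0.3965
M/D/1: Lq = ρ²/(2(1−ρ)) = 0.1572/(2·0.6035) = 0.13021

Final: 0.13021


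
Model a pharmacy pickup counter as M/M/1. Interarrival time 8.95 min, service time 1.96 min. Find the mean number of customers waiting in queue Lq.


λ = 60/8.95 = 6.7039 /hr
μ = 60/1.96 = 30.6122 /hr
ρ = λ/μ = 6.7039/30.6122 = 0.2190
Lq = ρ²/(1−ρ) = 0.04796/0.7810 = 0.06141

Final: 0.06141


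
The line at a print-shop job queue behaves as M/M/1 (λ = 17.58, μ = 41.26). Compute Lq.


ρ = 17.58/41.26 = 0.4261
Lq = ρ²/(1−ρ) = 0.1815/0.5739 = 0.3163

Final: 0.3163


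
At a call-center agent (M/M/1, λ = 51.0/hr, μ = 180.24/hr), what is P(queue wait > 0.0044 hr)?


ρ = 51.0/180.24 = 0.2830
P(Wq > t) = ρ·e^{−(μ−λ)t} = 0.2830·e^{−0.5687}
= 0.2830·0.566286 = 0.160234

Final: 0.160234


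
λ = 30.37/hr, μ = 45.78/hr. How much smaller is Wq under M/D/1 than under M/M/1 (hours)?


ρ = 30.37/45.78 = 0.6634
Wq(M/M/1) = ρ/(μ−λ) = 0.6634/15.41 = 0.04305 hr
Wq(M/D/1) = ρ/(2(μ−λ)) = 0.02152 hr
Savings = 0.04305 − 0.02152 = 0.02152 hr

Final: 0.02152 hr


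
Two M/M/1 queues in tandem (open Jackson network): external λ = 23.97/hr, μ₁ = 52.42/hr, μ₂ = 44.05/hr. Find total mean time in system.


Each node sees arrival rate λ = 23.97/hr (tandem ⇒ throughput preserved).
W₁ = 1/(μ₁−λ) = 1/(52.42−23.97) = 0.03515 hr
W₂ = 1/(μ₂−λ) = 1/(44.05−23.97) = 0.04980 hr
W_total = W₁ + W₂ = 0.03515 + 0.04980 = 0.08495 hr

Final: 0.08495 hr


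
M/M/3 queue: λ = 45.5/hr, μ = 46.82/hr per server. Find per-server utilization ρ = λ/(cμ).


ρ = λ/(cμ) = 45.5/(3·46.82) = 45.5/140.46 = 0.3239

Final: 0.3239


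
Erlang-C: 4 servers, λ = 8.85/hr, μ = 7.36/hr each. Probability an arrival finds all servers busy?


a = λ/μ = 1.2024; ρ = a/4 = 0.3006
P₀ = 0.299429 (from M/M/c formula)
C(c,a) = [a^c/(c!(1−ρ))]·P₀ = [2.09056/(24·0.6994)]·0.299429
= 0.12455·0.299429 = 0.037293

Final: 0.037293


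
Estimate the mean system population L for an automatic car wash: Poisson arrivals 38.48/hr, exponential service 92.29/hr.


ρ = λ/μ = 38.48/92.29 = 0.4169
L = ρ/(1−ρ) = 0.4169/(1 − 0.4169) = 0.4169/0.5831 = 0.7151

Final: 0.7151


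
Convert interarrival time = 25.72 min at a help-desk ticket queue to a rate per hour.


λ = 1/(interarrival time) in consistent units.
1 hour = 60 min, so λ = 60/25.72 = 2.3328 per hour

Final: 2.3328 /hr


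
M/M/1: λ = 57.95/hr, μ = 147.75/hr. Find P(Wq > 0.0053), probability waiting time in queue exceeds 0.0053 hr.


ρ = 57.95/147.75 = 0.3922
P(Wq > t) = ρ·e^{−(μ−λ)t} = 0.3922·e^{−0.4759}
= 0.3922·0.621301 = 0.243684

Final: 0.243684


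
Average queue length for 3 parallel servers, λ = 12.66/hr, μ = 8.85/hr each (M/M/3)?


a = λ/μ = 1.4305; ρ = a/3 = 0.4768
P₀ = 0.227985
Lq = P₀·a^c·ρ / (c!·(1−ρ)²) = 0.227985·2.92733·0.4768/(6·0.27370)
= 0.19378

Final: 0.19378
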